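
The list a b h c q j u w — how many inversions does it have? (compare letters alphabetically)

Inversions: 2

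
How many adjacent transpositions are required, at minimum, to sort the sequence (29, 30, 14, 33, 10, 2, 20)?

The minimum number of adjacent swaps to sort an array equals its inversion count, since every such swap removes exactly one inversion.
Count inversions — for each element, later elements that are smaller:
29: 14, 10, 2, 20 → 4
30: 14, 10, 2, 20 → 4
14: 10, 2 → 2
33: 10, 2, 20 → 3
10: 2 → 1
2: none → 0
20: none → 0
Total inversions: 4 + 4 + 2 + 3 + 1 + 0 + 0 = 14

14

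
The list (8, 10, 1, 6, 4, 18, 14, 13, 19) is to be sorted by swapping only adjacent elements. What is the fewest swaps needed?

10

Minimum adjacent swaps = number of inversions (each swap of adjacent out-of-order elements removes one inversion and no swap can remove more).
Count inversions — for each element, later elements that are smaller:
8: 1, 6, 4 → 3
10: 1, 6, 4 → 3
1: none → 0
6: 4 → 1
4: none → 0
18: 14, 13 → 2
14: 13 → 1
13: none → 0
19: none → 0
Total inversions: 3 + 3 + 0 + 1 + 0 + 2 + 1 + 0 + 0 = 10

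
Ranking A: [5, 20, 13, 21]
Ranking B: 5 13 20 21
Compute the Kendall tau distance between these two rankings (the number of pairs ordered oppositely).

Assign each item its position (1..4) in the first ordering, then rewrite the second ordering as that position sequence:
positions: 5→1, 20→2, 13→3, 21→4
second ordering as positions: [1, 3, 2, 4]
Discordant pairs = inversions in this position sequence.
1: 0
3: 2 → 1
2: 0
4: 0
Total: 0 + 1 + 0 + 0 = 1

1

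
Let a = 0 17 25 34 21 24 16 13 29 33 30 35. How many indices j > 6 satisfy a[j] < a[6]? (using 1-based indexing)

The element at index 6 is 24.
Elements after it: 16, 13, 29, 33, 30, 35
Those smaller than 24: 16, 13

2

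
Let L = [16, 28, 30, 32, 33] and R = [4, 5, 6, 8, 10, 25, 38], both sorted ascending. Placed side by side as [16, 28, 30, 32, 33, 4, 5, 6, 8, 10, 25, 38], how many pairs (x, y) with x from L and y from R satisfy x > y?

Take each right-half value and tally the left-half values above it:
r = 4: 16, 28, 30, 32, 33 → 5
r = 5: 16, 28, 30, 32, 33 → 5
r = 6: 16, 28, 30, 32, 33 → 5
r = 8: 16, 28, 30, 32, 33 → 5
r = 10: 16, 28, 30, 32, 33 → 5
r = 25: 28, 30, 32, 33 → 4
r = 38: none → 0
Cross-inversions: 5 + 5 + 5 + 5 + 5 + 4 + 0 = 29

29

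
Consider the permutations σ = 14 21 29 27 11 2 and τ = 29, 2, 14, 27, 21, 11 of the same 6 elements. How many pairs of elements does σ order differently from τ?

7 discordant pairs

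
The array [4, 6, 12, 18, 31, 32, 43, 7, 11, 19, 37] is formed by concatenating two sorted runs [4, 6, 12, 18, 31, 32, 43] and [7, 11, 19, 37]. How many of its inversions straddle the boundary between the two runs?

14

Count, for every r in R, how many entries of L exceed r:
r = 7: 12, 18, 31, 32, 43 → 5
r = 11: 12, 18, 31, 32, 43 → 5
r = 19: 31, 32, 43 → 3
r = 37: 43 → 1
Cross-inversions: 5 + 5 + 3 + 1 = 14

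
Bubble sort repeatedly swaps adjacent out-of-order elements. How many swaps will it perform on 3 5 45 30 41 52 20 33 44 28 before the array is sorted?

17 adjacent swaps

Minimum adjacent swaps = number of inversions (each swap of adjacent out-of-order elements removes one inversion and no swap can remove more).
Count inversions — for each element, later elements that are smaller:
3: none → 0
5: none → 0
45: 30, 41, 20, 33, 44, 28 → 6
30: 20, 28 → 2
41: 20, 33, 28 → 3
52: 20, 33, 44, 28 → 4
20: none → 0
33: 28 → 1
44: 28 → 1
28: none → 0
Total inversions: 0 + 0 + 6 + 2 + 3 + 4 + 0 + 1 + 1 + 0 = 17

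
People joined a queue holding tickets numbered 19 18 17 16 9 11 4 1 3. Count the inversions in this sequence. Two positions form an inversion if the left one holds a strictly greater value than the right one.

34

Element-by-element contributions:
19 → 18, 17, 16, 9, 11, 4, 1, 3 → 8
18 → 17, 16, 9, 11, 4, 1, 3 → 7
17 → 16, 9, 11, 4, 1, 3 → 6
16 → 9, 11, 4, 1, 3 → 5
9 → 4, 1, 3 → 3
11 → 4, 1, 3 → 3
4 → 1, 3 → 2
1 → none → 0
3 → none → 0
Sum: 8 + 7 + 6 + 5 + 3 + 3 + 2 + 0 + 0 = 34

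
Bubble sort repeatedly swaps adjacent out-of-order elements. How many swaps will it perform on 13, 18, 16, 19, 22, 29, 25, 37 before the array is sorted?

2

Each adjacent swap fixes exactly one inversion, so the minimum swap count equals the number of inversions.
Count inversions — for each element, later elements that are smaller:
13: none → 0
18: 16 → 1
16: none → 0
19: none → 0
22: none → 0
29: 25 → 1
25: none → 0
37: none → 0
Total inversions: 0 + 1 + 0 + 0 + 0 + 1 + 0 + 0 = 2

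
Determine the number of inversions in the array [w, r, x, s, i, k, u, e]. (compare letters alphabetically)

Inversions: 20

For each element, count later entries that are smaller:
w: 6
r: 3
x: 5
s: 3
i: 1
k: 1
u: 1
e: 0
Sum: 6 + 3 + 5 + 3 + 1 + 1 + 1 + 0 = 20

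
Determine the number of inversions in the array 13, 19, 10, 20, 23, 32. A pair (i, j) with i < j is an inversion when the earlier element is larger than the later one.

Inversions: 2

For each element, count later entries that are smaller:
13 → 10 → 1
19 → 10 → 1
10 → none → 0
20 → none → 0
23 → none → 0
32 → none → 0
Sum: 1 + 1 + 0 + 0 + 0 + 0 = 2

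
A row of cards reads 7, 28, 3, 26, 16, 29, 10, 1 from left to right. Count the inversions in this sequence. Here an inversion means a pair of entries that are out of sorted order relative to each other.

16 out-of-order pairs

Element-by-element contributions:
7 → 3, 1 → 2
28 → 3, 26, 16, 10, 1 → 5
3 → 1 → 1
26 → 16, 10, 1 → 3
16 → 10, 1 → 2
29 → 10, 1 → 2
10 → 1 → 1
1 → none → 0
Sum: 2 + 5 + 1 + 3 + 2 + 2 + 1 + 0 = 16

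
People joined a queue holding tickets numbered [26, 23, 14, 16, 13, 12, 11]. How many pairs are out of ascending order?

20 out-of-order pairs

Sweep left to right; for each value list the smaller values that follow it:
26 → 23, 14, 16, 13, 12, 11 → 6
23 → 14, 16, 13, 12, 11 → 5
14 → 13, 12, 11 → 3
16 → 13, 12, 11 → 3
13 → 12, 11 → 2
12 → 11 → 1
11 → none → 0
Sum: 6 + 5 + 3 + 3 + 2 + 1 + 0 = 20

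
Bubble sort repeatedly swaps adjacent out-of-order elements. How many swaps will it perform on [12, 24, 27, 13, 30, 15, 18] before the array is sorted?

8 adjacent swaps

Each adjacent swap fixes exactly one inversion, so the minimum swap count equals the number of inversions.
Count inversions — for each element, later elements that are smaller:
12: none → 0
24: 13, 15, 18 → 3
27: 13, 15, 18 → 3
13: none → 0
30: 15, 18 → 2
15: none → 0
18: none → 0
Total inversions: 0 + 3 + 3 + 0 + 2 + 0 + 0 = 8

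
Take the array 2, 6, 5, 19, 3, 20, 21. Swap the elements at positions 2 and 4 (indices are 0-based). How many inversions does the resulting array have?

3

Positions 2 and 4 hold 5 and 3; after swapping, the array is [2, 6, 3, 19, 5, 20, 21].
For each element, count later entries that are smaller:
2 → none → 0
6 → 3, 5 → 2
3 → none → 0
19 → 5 → 1
5 → none → 0
20 → none → 0
21 → none → 0
Sum: 0 + 2 + 0 + 1 + 0 + 0 + 0 = 3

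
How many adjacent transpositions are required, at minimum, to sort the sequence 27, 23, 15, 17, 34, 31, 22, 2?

The minimum number of adjacent swaps to sort an array equals its inversion count, since every such swap removes exactly one inversion.
Count inversions — for each element, later elements that are smaller:
27: 23, 15, 17, 22, 2 → 5
23: 15, 17, 22, 2 → 4
15: 2 → 1
17: 2 → 1
34: 31, 22, 2 → 3
31: 22, 2 → 2
22: 2 → 1
2: none → 0
Total inversions: 5 + 4 + 1 + 1 + 3 + 2 + 1 + 0 = 17

17 swaps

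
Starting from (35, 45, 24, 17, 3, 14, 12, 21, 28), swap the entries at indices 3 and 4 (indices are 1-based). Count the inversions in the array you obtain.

Positions 3 and 4 hold 24 and 17; after swapping, the array is [35, 45, 17, 24, 3, 14, 12, 21, 28].
For each element, count later entries that are smaller:
35: 7
45: 7
17: 3
24: 4
3: 0
14: 1
12: 0
21: 0
28: 0
Sum: 7 + 7 + 3 + 4 + 0 + 1 + 0 + 0 + 0 = 22

Inversions: 22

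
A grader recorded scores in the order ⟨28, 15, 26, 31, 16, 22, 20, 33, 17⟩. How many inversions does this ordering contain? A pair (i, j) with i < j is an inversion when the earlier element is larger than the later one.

For each element, count later entries that are smaller:
28: 6
15: 0
26: 4
31: 4
16: 0
22: 2
20: 1
33: 1
17: 0
Sum: 6 + 0 + 4 + 4 + 0 + 2 + 1 + 1 + 0 = 18

18 out-of-order pairs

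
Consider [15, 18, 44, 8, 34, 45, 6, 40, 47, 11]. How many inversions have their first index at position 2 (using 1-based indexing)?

3

The element at index 2 is 18.
Elements after it: 44, 8, 34, 45, 6, 40, 47, 11
Those smaller than 18: 8, 6, 11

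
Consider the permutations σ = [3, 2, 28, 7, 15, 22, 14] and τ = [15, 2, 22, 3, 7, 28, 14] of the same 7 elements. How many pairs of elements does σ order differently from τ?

Assign each item its position (1..7) in the first ordering, then rewrite the second ordering as that position sequence:
positions: 3→1, 2→2, 28→3, 7→4, 15→5, 22→6, 14→7
second ordering as positions: [5, 2, 6, 1, 4, 3, 7]
Discordant pairs = inversions in this position sequence.
5: 2, 1, 4, 3 → 4
2: 1 → 1
6: 1, 4, 3 → 3
1: 0
4: 3 → 1
3: 0
7: 0
Total: 4 + 1 + 3 + 0 + 1 + 0 + 0 = 9

9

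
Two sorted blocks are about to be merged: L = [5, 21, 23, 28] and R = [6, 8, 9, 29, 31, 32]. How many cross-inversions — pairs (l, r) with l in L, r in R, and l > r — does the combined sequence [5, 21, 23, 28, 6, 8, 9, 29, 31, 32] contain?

9

For each element r of the right run, count left-run elements greater than r:
r = 6: 21, 23, 28 → 3
r = 8: 21, 23, 28 → 3
r = 9: 21, 23, 28 → 3
r = 29: none → 0
r = 31: none → 0
r = 32: none → 0
Cross-inversions: 3 + 3 + 3 + 0 + 0 + 0 = 9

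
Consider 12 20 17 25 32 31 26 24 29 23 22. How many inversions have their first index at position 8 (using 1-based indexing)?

2

The element at index 8 is 24.
Elements after it: 29, 23, 22
Those smaller than 24: 23, 22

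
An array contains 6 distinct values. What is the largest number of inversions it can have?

15

The maximum occurs when the array is in strictly decreasing order: every one of the C(6, 2) pairs is inverted.
C(6, 2) = 6·5/2 = 15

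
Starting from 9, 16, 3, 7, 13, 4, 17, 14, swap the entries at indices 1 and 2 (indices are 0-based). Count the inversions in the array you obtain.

Positions 1 and 2 hold 16 and 3; after swapping, the array is [9, 3, 16, 7, 13, 4, 17, 14].
Sweep left to right; for each value list the smaller values that follow it:
9 → 3, 7, 4 → 3
3 → none → 0
16 → 7, 13, 4, 14 → 4
7 → 4 → 1
13 → 4 → 1
4 → none → 0
17 → 14 → 1
14 → none → 0
Sum: 3 + 0 + 4 + 1 + 1 + 0 + 1 + 0 = 10

There are 10 inversions.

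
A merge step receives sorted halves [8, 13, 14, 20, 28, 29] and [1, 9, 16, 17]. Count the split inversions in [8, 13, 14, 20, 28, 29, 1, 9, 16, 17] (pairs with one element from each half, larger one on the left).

For each element r of the right run, count left-run elements greater than r:
r = 1: 8, 13, 14, 20, 28, 29 → 6
r = 9: 13, 14, 20, 28, 29 → 5
r = 16: 20, 28, 29 → 3
r = 17: 20, 28, 29 → 3
Cross-inversions: 6 + 5 + 3 + 3 = 17

17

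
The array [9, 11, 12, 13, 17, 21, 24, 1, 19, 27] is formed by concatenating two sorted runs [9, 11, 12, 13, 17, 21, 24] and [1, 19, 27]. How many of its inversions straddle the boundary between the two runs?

Take each right-half value and tally the left-half values above it:
r = 1: 9, 11, 12, 13, 17, 21, 24 → 7
r = 19: 21, 24 → 2
r = 27: none → 0
Cross-inversions: 7 + 2 + 0 = 9

There are 9 split inversions.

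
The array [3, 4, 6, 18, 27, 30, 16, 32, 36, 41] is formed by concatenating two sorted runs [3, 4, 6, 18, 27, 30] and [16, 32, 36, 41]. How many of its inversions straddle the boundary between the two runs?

Take each right-half value and tally the left-half values above it:
r = 16: 18, 27, 30 → 3
r = 32: none → 0
r = 36: none → 0
r = 41: none → 0
Cross-inversions: 3 + 0 + 0 + 0 = 3

3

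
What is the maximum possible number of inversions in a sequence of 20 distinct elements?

190 inversions

A reversed (strictly descending) arrangement makes every pair an inversion, giving C(20, 2) inversions.
C(20, 2) = 20·19/2 = 190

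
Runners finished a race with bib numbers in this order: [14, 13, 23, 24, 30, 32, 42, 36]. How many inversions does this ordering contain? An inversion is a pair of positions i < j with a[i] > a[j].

Element-by-element contributions:
14: 1
13: 0
23: 0
24: 0
30: 0
32: 0
42: 1
36: 0
Sum: 1 + 0 + 0 + 0 + 0 + 0 + 1 + 0 = 2

2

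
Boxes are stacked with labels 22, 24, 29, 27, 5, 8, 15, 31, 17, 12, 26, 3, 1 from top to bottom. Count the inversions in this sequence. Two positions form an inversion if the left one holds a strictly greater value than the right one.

For each element, count later entries that are smaller:
22: 7
24: 7
29: 9
27: 8
5: 2
8: 2
15: 3
31: 5
17: 3
12: 2
26: 2
3: 1
1: 0
Sum: 7 + 7 + 9 + 8 + 2 + 2 + 3 + 5 + 3 + 2 + 2 + 1 + 0 = 51

There are 51 inversions.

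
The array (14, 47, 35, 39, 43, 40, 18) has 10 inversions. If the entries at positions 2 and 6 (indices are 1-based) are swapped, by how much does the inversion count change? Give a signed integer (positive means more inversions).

Positions 2 and 6 hold 47 and 40; after swapping, the array is [14, 40, 35, 39, 43, 47, 18].
Element-by-element contributions:
14: 0
40: 3
35: 1
39: 1
43: 1
47: 1
18: 0
Sum: 0 + 3 + 1 + 1 + 1 + 1 + 0 = 7
Change: 7 − 10 = -3

-3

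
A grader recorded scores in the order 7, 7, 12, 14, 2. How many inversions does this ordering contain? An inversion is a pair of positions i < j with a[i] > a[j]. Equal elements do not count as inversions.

Listing every pair i<j with a[i]>a[j] (using 0-based positions):
(0,4): 7 > 2
(1,4): 7 > 2
(2,4): 12 > 2
(3,4): 14 > 2
That's 4 pairs.

4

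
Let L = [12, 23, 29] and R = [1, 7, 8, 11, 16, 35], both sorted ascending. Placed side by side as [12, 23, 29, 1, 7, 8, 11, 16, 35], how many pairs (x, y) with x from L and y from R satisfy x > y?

Cross-inversions: 14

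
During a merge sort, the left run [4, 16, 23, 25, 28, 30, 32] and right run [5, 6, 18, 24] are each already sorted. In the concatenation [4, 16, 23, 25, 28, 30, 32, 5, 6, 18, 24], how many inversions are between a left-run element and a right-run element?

21 cross-inversions

Count, for every r in R, how many entries of L exceed r:
r = 5: 16, 23, 25, 28, 30, 32 → 6
r = 6: 16, 23, 25, 28, 30, 32 → 6
r = 18: 23, 25, 28, 30, 32 → 5
r = 24: 25, 28, 30, 32 → 4
Cross-inversions: 6 + 6 + 5 + 4 = 21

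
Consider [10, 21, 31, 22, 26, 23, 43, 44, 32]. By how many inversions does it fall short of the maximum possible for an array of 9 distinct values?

Maximum inversions for 9 distinct elements is C(9, 2) = 9·8/2 = 36.
Current inversions — for each element, count later smaller elements:
10: 0
21: 0
31: 3
22: 0
26: 1
23: 0
43: 1
44: 1
32: 0
Current total: 0 + 0 + 3 + 0 + 1 + 0 + 1 + 1 + 0 = 6
Shortfall: 36 − 6 = 30

30 inversions short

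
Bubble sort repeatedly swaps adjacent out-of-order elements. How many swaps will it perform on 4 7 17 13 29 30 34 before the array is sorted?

1

The minimum number of adjacent swaps to sort an array equals its inversion count, since every such swap removes exactly one inversion.
Count inversions — for each element, later elements that are smaller:
4: none → 0
7: none → 0
17: 13 → 1
13: none → 0
29: none → 0
30: none → 0
34: none → 0
Total inversions: 0 + 0 + 1 + 0 + 0 + 0 + 0 = 1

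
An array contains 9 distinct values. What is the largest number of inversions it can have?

The maximum occurs when the array is in strictly decreasing order: every one of the C(9, 2) pairs is inverted.
C(9, 2) = 9·8/2 = 36

36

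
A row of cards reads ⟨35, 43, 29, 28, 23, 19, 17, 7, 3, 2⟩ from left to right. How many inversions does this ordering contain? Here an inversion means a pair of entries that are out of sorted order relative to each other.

There are 44 out-of-order pairs.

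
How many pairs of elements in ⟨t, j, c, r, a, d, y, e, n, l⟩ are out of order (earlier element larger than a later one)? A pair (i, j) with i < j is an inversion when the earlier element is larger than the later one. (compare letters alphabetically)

For each element, count later entries that are smaller:
t → j, c, r, a, d, e, n, l → 8
j → c, a, d, e → 4
c → a → 1
r → a, d, e, n, l → 5
a → none → 0
d → none → 0
y → e, n, l → 3
e → none → 0
n → l → 1
l → none → 0
Sum: 8 + 4 + 1 + 5 + 0 + 0 + 3 + 0 + 1 + 0 = 22

Inversions: 22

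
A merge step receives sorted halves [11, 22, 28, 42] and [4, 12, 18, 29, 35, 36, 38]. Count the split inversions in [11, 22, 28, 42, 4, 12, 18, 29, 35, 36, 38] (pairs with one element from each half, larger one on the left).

14

Take each right-half value and tally the left-half values above it:
r = 4: 11, 22, 28, 42 → 4
r = 12: 22, 28, 42 → 3
r = 18: 22, 28, 42 → 3
r = 29: 42 → 1
r = 35: 42 → 1
r = 36: 42 → 1
r = 38: 42 → 1
Cross-inversions: 4 + 3 + 3 + 1 + 1 + 1 + 1 = 14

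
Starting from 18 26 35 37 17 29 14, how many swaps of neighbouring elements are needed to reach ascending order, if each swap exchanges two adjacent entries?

Minimum adjacent swaps = number of inversions (each swap of adjacent out-of-order elements removes one inversion and no swap can remove more).
Count inversions — for each element, later elements that are smaller:
18: 17, 14 → 2
26: 17, 14 → 2
35: 17, 29, 14 → 3
37: 17, 29, 14 → 3
17: 14 → 1
29: 14 → 1
14: none → 0
Total inversions: 2 + 2 + 3 + 3 + 1 + 1 + 0 = 12

12 swaps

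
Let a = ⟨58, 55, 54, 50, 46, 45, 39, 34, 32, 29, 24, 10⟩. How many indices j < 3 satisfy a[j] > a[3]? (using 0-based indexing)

3

The element at index 3 is 50.
Elements before it: 58, 55, 54
Those larger than 50: 58, 55, 54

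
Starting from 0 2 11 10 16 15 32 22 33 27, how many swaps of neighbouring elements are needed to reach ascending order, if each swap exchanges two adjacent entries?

5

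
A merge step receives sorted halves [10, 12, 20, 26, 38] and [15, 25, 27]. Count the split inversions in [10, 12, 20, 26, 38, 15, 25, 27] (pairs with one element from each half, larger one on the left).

Take each right-half value and tally the left-half values above it:
r = 15: 20, 26, 38 → 3
r = 25: 26, 38 → 2
r = 27: 38 → 1
Cross-inversions: 3 + 2 + 1 = 6

There are 6 cross-inversions.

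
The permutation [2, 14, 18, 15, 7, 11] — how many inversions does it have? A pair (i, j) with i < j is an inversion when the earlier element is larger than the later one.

For each element, count later entries that are smaller:
2: 0
14: 2
18: 3
15: 2
7: 0
11: 0
Sum: 0 + 2 + 3 + 2 + 0 + 0 = 7

7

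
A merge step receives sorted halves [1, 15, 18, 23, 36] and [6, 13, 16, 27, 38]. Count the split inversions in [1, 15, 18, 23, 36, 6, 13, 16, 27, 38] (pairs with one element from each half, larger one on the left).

Take each right-half value and tally the left-half values above it:
r = 6: 15, 18, 23, 36 → 4
r = 13: 15, 18, 23, 36 → 4
r = 16: 18, 23, 36 → 3
r = 27: 36 → 1
r = 38: none → 0
Cross-inversions: 4 + 4 + 3 + 1 + 0 = 12

There are 12 split inversions.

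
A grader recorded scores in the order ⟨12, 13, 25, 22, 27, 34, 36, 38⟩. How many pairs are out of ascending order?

1

Element-by-element contributions:
12 → none → 0
13 → none → 0
25 → 22 → 1
22 → none → 0
27 → none → 0
34 → none → 0
36 → none → 0
38 → none → 0
Sum: 0 + 0 + 1 + 0 + 0 + 0 + 0 + 0 = 1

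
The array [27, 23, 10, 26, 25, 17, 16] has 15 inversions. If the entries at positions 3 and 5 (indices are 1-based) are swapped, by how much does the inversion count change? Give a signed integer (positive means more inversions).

Positions 3 and 5 hold 10 and 25; after swapping, the array is [27, 23, 25, 26, 10, 17, 16].
Sweep left to right; for each value list the smaller values that follow it:
27 → 23, 25, 26, 10, 17, 16 → 6
23 → 10, 17, 16 → 3
25 → 10, 17, 16 → 3
26 → 10, 17, 16 → 3
10 → none → 0
17 → 16 → 1
16 → none → 0
Sum: 6 + 3 + 3 + 3 + 0 + 1 + 0 = 16
Change: 16 − 15 = +1

+1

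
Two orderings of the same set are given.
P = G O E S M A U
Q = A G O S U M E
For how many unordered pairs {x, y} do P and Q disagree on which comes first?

9

Assign each item its position (1..7) in the first ordering, then rewrite the second ordering as that position sequence:
positions: G→1, O→2, E→3, S→4, M→5, A→6, U→7
second ordering as positions: [6, 1, 2, 4, 7, 5, 3]
Discordant pairs = inversions in this position sequence.
6: 1, 2, 4, 5, 3 → 5
1: 0
2: 0
4: 3 → 1
7: 5, 3 → 2
5: 3 → 1
3: 0
Total: 5 + 0 + 0 + 1 + 2 + 1 + 0 = 9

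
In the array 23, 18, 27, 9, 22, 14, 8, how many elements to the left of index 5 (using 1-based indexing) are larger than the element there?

The element at index 5 is 22.
Elements before it: 23, 18, 27, 9
Those larger than 22: 23, 27

2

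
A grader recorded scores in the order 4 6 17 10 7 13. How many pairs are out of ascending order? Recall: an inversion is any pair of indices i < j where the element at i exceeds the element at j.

Out-of-order pairs: 4

Inversion pairs (indices are 1-based):
(3,4): 17 > 10
(3,5): 17 > 7
(3,6): 17 > 13
(4,5): 10 > 7
That's 4 pairs.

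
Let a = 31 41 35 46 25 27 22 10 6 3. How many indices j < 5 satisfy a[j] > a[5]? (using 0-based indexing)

4 such elements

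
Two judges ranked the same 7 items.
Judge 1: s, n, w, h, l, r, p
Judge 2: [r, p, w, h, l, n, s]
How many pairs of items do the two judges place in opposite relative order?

Assign each item its position (1..7) in the first ordering, then rewrite the second ordering as that position sequence:
positions: s→1, n→2, w→3, h→4, l→5, r→6, p→7
second ordering as positions: [6, 7, 3, 4, 5, 2, 1]
Discordant pairs = inversions in this position sequence.
6: 3, 4, 5, 2, 1 → 5
7: 3, 4, 5, 2, 1 → 5
3: 2, 1 → 2
4: 2, 1 → 2
5: 2, 1 → 2
2: 1 → 1
1: 0
Total: 5 + 5 + 2 + 2 + 2 + 1 + 0 = 17

Discordant pairs: 17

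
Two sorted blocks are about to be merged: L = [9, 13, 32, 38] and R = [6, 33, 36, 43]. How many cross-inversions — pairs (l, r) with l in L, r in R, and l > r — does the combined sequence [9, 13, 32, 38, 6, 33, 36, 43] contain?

6 split inversions

Count, for every r in R, how many entries of L exceed r:
r = 6: 9, 13, 32, 38 → 4
r = 33: 38 → 1
r = 36: 38 → 1
r = 43: none → 0
Cross-inversions: 4 + 1 + 1 + 0 = 6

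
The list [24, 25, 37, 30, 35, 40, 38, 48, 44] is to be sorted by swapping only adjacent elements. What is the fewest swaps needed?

Each adjacent swap fixes exactly one inversion, so the minimum swap count equals the number of inversions.
Count inversions — for each element, later elements that are smaller:
24: none → 0
25: none → 0
37: 30, 35 → 2
30: none → 0
35: none → 0
40: 38 → 1
38: none → 0
48: 44 → 1
44: none → 0
Total inversions: 0 + 0 + 2 + 0 + 0 + 1 + 0 + 1 + 0 = 4

Swaps: 4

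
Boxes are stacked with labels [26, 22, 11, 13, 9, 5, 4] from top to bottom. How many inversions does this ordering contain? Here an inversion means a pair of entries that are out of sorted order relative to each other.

20 inversions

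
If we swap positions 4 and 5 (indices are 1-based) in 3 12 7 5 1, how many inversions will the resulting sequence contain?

Positions 4 and 5 hold 5 and 1; after swapping, the array is [3, 12, 7, 1, 5].
Element-by-element contributions:
3: 1
12: 3
7: 2
1: 0
5: 0
Sum: 1 + 3 + 2 + 0 + 0 = 6

6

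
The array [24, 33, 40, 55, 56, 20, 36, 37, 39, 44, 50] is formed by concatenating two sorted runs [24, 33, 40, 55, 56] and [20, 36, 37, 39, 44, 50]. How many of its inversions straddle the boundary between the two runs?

18 split inversions

Take each right-half value and tally the left-half values above it:
r = 20: 24, 33, 40, 55, 56 → 5
r = 36: 40, 55, 56 → 3
r = 37: 40, 55, 56 → 3
r = 39: 40, 55, 56 → 3
r = 44: 55, 56 → 2
r = 50: 55, 56 → 2
Cross-inversions: 5 + 3 + 3 + 3 + 2 + 2 = 18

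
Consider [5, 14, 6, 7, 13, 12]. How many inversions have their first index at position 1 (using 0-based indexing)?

4 such elements

The element at index 1 is 14.
Elements after it: 6, 7, 13, 12
Those smaller than 14: 6, 7, 13, 12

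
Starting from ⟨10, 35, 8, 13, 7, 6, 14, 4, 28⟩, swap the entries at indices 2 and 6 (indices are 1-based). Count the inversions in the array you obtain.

Positions 2 and 6 hold 35 and 6; after swapping, the array is [10, 6, 8, 13, 7, 35, 14, 4, 28].
For each element, count later entries that are smaller:
10 → 6, 8, 7, 4 → 4
6 → 4 → 1
8 → 7, 4 → 2
13 → 7, 4 → 2
7 → 4 → 1
35 → 14, 4, 28 → 3
14 → 4 → 1
4 → none → 0
28 → none → 0
Sum: 4 + 1 + 2 + 2 + 1 + 3 + 1 + 0 + 0 = 14

14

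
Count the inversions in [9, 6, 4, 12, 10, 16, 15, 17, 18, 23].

Sweep left to right; for each value list the smaller values that follow it:
9: 2
6: 1
4: 0
12: 1
10: 0
16: 1
15: 0
17: 0
18: 0
23: 0
Sum: 2 + 1 + 0 + 1 + 0 + 1 + 0 + 0 + 0 + 0 = 5

Inversions: 5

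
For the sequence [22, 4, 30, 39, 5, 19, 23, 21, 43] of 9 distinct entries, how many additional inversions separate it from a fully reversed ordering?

Maximum inversions for 9 distinct elements is C(9, 2) = 9·8/2 = 36.
Current inversions — for each element, count later smaller elements:
22: 4
4: 0
30: 4
39: 4
5: 0
19: 0
23: 1
21: 0
43: 0
Current total: 4 + 0 + 4 + 4 + 0 + 0 + 1 + 0 + 0 = 13
Shortfall: 36 − 13 = 23

23 inversions short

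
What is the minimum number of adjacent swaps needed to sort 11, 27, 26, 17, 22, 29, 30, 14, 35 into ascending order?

Each adjacent swap fixes exactly one inversion, so the minimum swap count equals the number of inversions.
Count inversions — for each element, later elements that are smaller:
11: none → 0
27: 26, 17, 22, 14 → 4
26: 17, 22, 14 → 3
17: 14 → 1
22: 14 → 1
29: 14 → 1
30: 14 → 1
14: none → 0
35: none → 0
Total inversions: 0 + 4 + 3 + 1 + 1 + 1 + 1 + 0 + 0 = 11

11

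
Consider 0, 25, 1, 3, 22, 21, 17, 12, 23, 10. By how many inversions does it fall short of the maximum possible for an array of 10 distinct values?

Maximum inversions for 10 distinct elements is C(10, 2) = 10·9/2 = 45.
Current inversions — for each element, count later smaller elements:
0: 0
25: 8
1: 0
3: 0
22: 4
21: 3
17: 2
12: 1
23: 1
10: 0
Current total: 0 + 8 + 0 + 0 + 4 + 3 + 2 + 1 + 1 + 0 = 19
Shortfall: 45 − 19 = 26

26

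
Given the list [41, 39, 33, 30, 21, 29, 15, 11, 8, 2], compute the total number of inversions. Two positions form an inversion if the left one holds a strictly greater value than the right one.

44

For each element, count later entries that are smaller:
41 → 39, 33, 30, 21, 29, 15, 11, 8, 2 → 9
39 → 33, 30, 21, 29, 15, 11, 8, 2 → 8
33 → 30, 21, 29, 15, 11, 8, 2 → 7
30 → 21, 29, 15, 11, 8, 2 → 6
21 → 15, 11, 8, 2 → 4
29 → 15, 11, 8, 2 → 4
15 → 11, 8, 2 → 3
11 → 8, 2 → 2
8 → 2 → 1
2 → none → 0
Sum: 9 + 8 + 7 + 6 + 4 + 4 + 3 + 2 + 1 + 0 = 44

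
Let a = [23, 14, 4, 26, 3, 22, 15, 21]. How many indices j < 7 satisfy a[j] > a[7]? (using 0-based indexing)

3

The element at index 7 is 21.
Elements before it: 23, 14, 4, 26, 3, 22, 15
Those larger than 21: 23, 26, 22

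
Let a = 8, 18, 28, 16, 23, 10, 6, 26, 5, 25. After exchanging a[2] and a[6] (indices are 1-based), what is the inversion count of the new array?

21

Positions 2 and 6 hold 18 and 10; after swapping, the array is [8, 10, 28, 16, 23, 18, 6, 26, 5, 25].
Element-by-element contributions:
8 → 6, 5 → 2
10 → 6, 5 → 2
28 → 16, 23, 18, 6, 26, 5, 25 → 7
16 → 6, 5 → 2
23 → 18, 6, 5 → 3
18 → 6, 5 → 2
6 → 5 → 1
26 → 5, 25 → 2
5 → none → 0
25 → none → 0
Sum: 2 + 2 + 7 + 2 + 3 + 2 + 1 + 2 + 0 + 0 = 21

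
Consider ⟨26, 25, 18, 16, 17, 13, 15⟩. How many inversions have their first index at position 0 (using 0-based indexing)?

The element at index 0 is 26.
Elements after it: 25, 18, 16, 17, 13, 15
Those smaller than 26: 25, 18, 16, 17, 13, 15

6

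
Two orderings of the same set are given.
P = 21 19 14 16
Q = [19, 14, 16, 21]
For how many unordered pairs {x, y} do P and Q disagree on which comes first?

There are 3 disagreeing pairs.

Assign each item its position (1..4) in the first ordering, then rewrite the second ordering as that position sequence:
positions: 21→1, 19→2, 14→3, 16→4
second ordering as positions: [2, 3, 4, 1]
Discordant pairs = inversions in this position sequence.
2: 1 → 1
3: 1 → 1
4: 1 → 1
1: 0
Total: 1 + 1 + 1 + 0 = 3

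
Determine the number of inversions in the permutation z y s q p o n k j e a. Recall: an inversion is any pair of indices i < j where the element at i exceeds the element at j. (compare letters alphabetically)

55

Sweep left to right; for each value list the smaller values that follow it:
z → y, s, q, p, o, n, k, j, e, a → 10
y → s, q, p, o, n, k, j, e, a → 9
s → q, p, o, n, k, j, e, a → 8
q → p, o, n, k, j, e, a → 7
p → o, n, k, j, e, a → 6
o → n, k, j, e, a → 5
n → k, j, e, a → 4
k → j, e, a → 3
j → e, a → 2
e → a → 1
a → none → 0
Sum: 10 + 9 + 8 + 7 + 6 + 5 + 4 + 3 + 2 + 1 + 0 = 55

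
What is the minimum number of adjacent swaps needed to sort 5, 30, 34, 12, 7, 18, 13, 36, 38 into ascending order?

10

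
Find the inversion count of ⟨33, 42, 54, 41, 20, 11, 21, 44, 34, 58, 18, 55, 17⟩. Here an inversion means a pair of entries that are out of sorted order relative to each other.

41 out-of-order pairs

Sweep left to right; for each value list the smaller values that follow it:
33: 5
42: 7
54: 8
41: 6
20: 3
11: 0
21: 2
44: 3
34: 2
58: 3
18: 1
55: 1
17: 0
Sum: 5 + 7 + 8 + 6 + 3 + 0 + 2 + 3 + 2 + 3 + 1 + 1 + 0 = 41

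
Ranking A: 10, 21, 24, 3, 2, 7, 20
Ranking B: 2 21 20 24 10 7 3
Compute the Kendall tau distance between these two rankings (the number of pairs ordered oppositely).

Assign each item its position (1..7) in the first ordering, then rewrite the second ordering as that position sequence:
positions: 10→1, 21→2, 24→3, 3→4, 2→5, 7→6, 20→7
second ordering as positions: [5, 2, 7, 3, 1, 6, 4]
Discordant pairs = inversions in this position sequence.
5: 2, 3, 1, 4 → 4
2: 1 → 1
7: 3, 1, 6, 4 → 4
3: 1 → 1
1: 0
6: 4 → 1
4: 0
Total: 4 + 1 + 4 + 1 + 0 + 1 + 0 = 11

11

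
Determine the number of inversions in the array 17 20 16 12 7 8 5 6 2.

For each element, count later entries that are smaller:
17 → 16, 12, 7, 8, 5, 6, 2 → 7
20 → 16, 12, 7, 8, 5, 6, 2 → 7
16 → 12, 7, 8, 5, 6, 2 → 6
12 → 7, 8, 5, 6, 2 → 5
7 → 5, 6, 2 → 3
8 → 5, 6, 2 → 3
5 → 2 → 1
6 → 2 → 1
2 → none → 0
Sum: 7 + 7 + 6 + 5 + 3 + 3 + 1 + 1 + 0 = 33

33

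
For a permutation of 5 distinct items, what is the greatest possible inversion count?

The maximum occurs when the array is in strictly decreasing order: every one of the C(5, 2) pairs is inverted.
C(5, 2) = 5·4/2 = 10

10 inversions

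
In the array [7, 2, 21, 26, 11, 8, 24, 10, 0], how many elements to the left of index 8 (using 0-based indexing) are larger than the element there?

8

The element at index 8 is 0.
Elements before it: 7, 2, 21, 26, 11, 8, 24, 10
Those larger than 0: 7, 2, 21, 26, 11, 8, 24, 10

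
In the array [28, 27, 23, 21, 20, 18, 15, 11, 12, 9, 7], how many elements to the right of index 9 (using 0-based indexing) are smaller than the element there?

1 such element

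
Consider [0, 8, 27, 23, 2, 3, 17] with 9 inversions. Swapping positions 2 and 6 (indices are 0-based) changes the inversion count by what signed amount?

Positions 2 and 6 hold 27 and 17; after swapping, the array is [0, 8, 17, 23, 2, 3, 27].
Sweep left to right; for each value list the smaller values that follow it:
0: 0
8: 2
17: 2
23: 2
2: 0
3: 0
27: 0
Sum: 0 + 2 + 2 + 2 + 0 + 0 + 0 = 6
Change: 6 − 9 = -3

-3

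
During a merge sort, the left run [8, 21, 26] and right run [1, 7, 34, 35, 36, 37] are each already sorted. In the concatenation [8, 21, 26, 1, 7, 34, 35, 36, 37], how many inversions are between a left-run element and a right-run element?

6

For each element r of the right run, count left-run elements greater than r:
r = 1: 8, 21, 26 → 3
r = 7: 8, 21, 26 → 3
r = 34: none → 0
r = 35: none → 0
r = 36: none → 0
r = 37: none → 0
Cross-inversions: 3 + 3 + 0 + 0 + 0 + 0 = 6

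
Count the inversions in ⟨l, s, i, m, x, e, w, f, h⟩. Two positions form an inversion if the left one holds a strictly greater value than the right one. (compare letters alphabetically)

21 out-of-order pairs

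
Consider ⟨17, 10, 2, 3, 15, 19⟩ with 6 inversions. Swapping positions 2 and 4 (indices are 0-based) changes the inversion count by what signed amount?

+3

Positions 2 and 4 hold 2 and 15; after swapping, the array is [17, 10, 15, 3, 2, 19].
Count, for each position, how many later elements it exceeds:
17: 4
10: 2
15: 2
3: 1
2: 0
19: 0
Sum: 4 + 2 + 2 + 1 + 0 + 0 = 9
Change: 9 − 6 = +3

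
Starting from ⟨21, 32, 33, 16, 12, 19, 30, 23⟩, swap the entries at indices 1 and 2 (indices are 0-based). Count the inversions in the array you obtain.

16

Positions 1 and 2 hold 32 and 33; after swapping, the array is [21, 33, 32, 16, 12, 19, 30, 23].
Element-by-element contributions:
21: 3
33: 6
32: 5
16: 1
12: 0
19: 0
30: 1
23: 0
Sum: 3 + 6 + 5 + 1 + 0 + 0 + 1 + 0 = 16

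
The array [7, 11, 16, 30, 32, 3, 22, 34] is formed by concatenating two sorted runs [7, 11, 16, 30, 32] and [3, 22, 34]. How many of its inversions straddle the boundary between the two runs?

7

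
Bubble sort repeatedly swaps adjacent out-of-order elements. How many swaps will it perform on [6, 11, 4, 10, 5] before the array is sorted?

Minimum adjacent swaps = number of inversions (each swap of adjacent out-of-order elements removes one inversion and no swap can remove more).
Count inversions — for each element, later elements that are smaller:
6: 4, 5 → 2
11: 4, 10, 5 → 3
4: none → 0
10: 5 → 1
5: none → 0
Total inversions: 2 + 3 + 0 + 1 + 0 = 6

There are 6 swaps.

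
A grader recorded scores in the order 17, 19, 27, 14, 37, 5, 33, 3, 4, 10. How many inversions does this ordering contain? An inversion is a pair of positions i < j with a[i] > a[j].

Count, for each position, how many later elements it exceeds:
17: 5
19: 5
27: 5
14: 4
37: 5
5: 2
33: 3
3: 0
4: 0
10: 0
Sum: 5 + 5 + 5 + 4 + 5 + 2 + 3 + 0 + 0 + 0 = 29

29 inversions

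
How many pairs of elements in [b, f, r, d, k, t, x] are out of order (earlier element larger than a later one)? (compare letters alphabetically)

Element-by-element contributions:
b → none → 0
f → d → 1
r → d, k → 2
d → none → 0
k → none → 0
t → none → 0
x → none → 0
Sum: 0 + 1 + 2 + 0 + 0 + 0 + 0 = 3

3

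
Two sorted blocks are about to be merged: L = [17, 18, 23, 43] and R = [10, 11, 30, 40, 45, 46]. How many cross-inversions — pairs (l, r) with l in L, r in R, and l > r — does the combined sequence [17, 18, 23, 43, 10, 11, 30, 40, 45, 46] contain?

10

Take each right-half value and tally the left-half values above it:
r = 10: 17, 18, 23, 43 → 4
r = 11: 17, 18, 23, 43 → 4
r = 30: 43 → 1
r = 40: 43 → 1
r = 45: none → 0
r = 46: none → 0
Cross-inversions: 4 + 4 + 1 + 1 + 0 + 0 = 10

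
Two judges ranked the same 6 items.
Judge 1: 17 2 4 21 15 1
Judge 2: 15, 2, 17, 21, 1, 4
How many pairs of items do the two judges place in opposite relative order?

Assign each item its position (1..6) in the first ordering, then rewrite the second ordering as that position sequence:
positions: 17→1, 2→2, 4→3, 21→4, 15→5, 1→6
second ordering as positions: [5, 2, 1, 4, 6, 3]
Discordant pairs = inversions in this position sequence.
5: 2, 1, 4, 3 → 4
2: 1 → 1
1: 0
4: 3 → 1
6: 3 → 1
3: 0
Total: 4 + 1 + 0 + 1 + 1 + 0 = 7

7 discordant pairs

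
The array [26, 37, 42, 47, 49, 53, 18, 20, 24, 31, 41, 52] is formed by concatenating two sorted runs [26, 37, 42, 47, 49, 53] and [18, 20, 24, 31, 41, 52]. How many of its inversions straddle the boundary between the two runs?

For each element r of the right run, count left-run elements greater than r:
r = 18: 26, 37, 42, 47, 49, 53 → 6
r = 20: 26, 37, 42, 47, 49, 53 → 6
r = 24: 26, 37, 42, 47, 49, 53 → 6
r = 31: 37, 42, 47, 49, 53 → 5
r = 41: 42, 47, 49, 53 → 4
r = 52: 53 → 1
Cross-inversions: 6 + 6 + 6 + 5 + 4 + 1 = 28

28 split inversions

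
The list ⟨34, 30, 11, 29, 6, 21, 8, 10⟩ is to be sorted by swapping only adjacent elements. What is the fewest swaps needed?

22

Minimum adjacent swaps = number of inversions (each swap of adjacent out-of-order elements removes one inversion and no swap can remove more).
Count inversions — for each element, later elements that are smaller:
34: 30, 11, 29, 6, 21, 8, 10 → 7
30: 11, 29, 6, 21, 8, 10 → 6
11: 6, 8, 10 → 3
29: 6, 21, 8, 10 → 4
6: none → 0
21: 8, 10 → 2
8: none → 0
10: none → 0
Total inversions: 7 + 6 + 3 + 4 + 0 + 2 + 0 + 0 = 22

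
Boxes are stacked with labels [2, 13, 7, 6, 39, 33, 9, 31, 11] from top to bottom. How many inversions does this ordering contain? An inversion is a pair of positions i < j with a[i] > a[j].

13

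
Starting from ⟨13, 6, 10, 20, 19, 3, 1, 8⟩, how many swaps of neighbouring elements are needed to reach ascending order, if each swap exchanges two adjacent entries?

Minimum adjacent swaps = number of inversions (each swap of adjacent out-of-order elements removes one inversion and no swap can remove more).
Count inversions — for each element, later elements that are smaller:
13: 6, 10, 3, 1, 8 → 5
6: 3, 1 → 2
10: 3, 1, 8 → 3
20: 19, 3, 1, 8 → 4
19: 3, 1, 8 → 3
3: 1 → 1
1: none → 0
8: none → 0
Total inversions: 5 + 2 + 3 + 4 + 3 + 1 + 0 + 0 = 18

There are 18 adjacent swaps.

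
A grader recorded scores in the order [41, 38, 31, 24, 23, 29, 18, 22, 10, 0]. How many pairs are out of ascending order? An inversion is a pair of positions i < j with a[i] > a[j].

Count, for each position, how many later elements it exceeds:
41 → 38, 31, 24, 23, 29, 18, 22, 10, 0 → 9
38 → 31, 24, 23, 29, 18, 22, 10, 0 → 8
31 → 24, 23, 29, 18, 22, 10, 0 → 7
24 → 23, 18, 22, 10, 0 → 5
23 → 18, 22, 10, 0 → 4
29 → 18, 22, 10, 0 → 4
18 → 10, 0 → 2
22 → 10, 0 → 2
10 → 0 → 1
0 → none → 0
Sum: 9 + 8 + 7 + 5 + 4 + 4 + 2 + 2 + 1 + 0 = 42

42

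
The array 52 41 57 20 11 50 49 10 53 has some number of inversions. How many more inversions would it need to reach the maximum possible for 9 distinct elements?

Maximum inversions for 9 distinct elements is C(9, 2) = 9·8/2 = 36.
Current inversions — for each element, count later smaller elements:
52: 6
41: 3
57: 6
20: 2
11: 1
50: 2
49: 1
10: 0
53: 0
Current total: 6 + 3 + 6 + 2 + 1 + 2 + 1 + 0 + 0 = 21
Shortfall: 36 − 21 = 15

15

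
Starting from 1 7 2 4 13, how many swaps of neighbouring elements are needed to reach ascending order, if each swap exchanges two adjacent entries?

Minimum adjacent swaps = number of inversions (each swap of adjacent out-of-order elements removes one inversion and no swap can remove more).
Count inversions — for each element, later elements that are smaller:
1: none → 0
7: 2, 4 → 2
2: none → 0
4: none → 0
13: none → 0
Total inversions: 0 + 2 + 0 + 0 + 0 = 2

There are 2 adjacent swaps.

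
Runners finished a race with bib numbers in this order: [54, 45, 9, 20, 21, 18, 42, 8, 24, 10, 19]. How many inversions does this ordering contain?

36

For each element, count later entries that are smaller:
54 → 45, 9, 20, 21, 18, 42, 8, 24, 10, 19 → 10
45 → 9, 20, 21, 18, 42, 8, 24, 10, 19 → 9
9 → 8 → 1
20 → 18, 8, 10, 19 → 4
21 → 18, 8, 10, 19 → 4
18 → 8, 10 → 2
42 → 8, 24, 10, 19 → 4
8 → none → 0
24 → 10, 19 → 2
10 → none → 0
19 → none → 0
Sum: 10 + 9 + 1 + 4 + 4 + 2 + 4 + 0 + 2 + 0 + 0 = 36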